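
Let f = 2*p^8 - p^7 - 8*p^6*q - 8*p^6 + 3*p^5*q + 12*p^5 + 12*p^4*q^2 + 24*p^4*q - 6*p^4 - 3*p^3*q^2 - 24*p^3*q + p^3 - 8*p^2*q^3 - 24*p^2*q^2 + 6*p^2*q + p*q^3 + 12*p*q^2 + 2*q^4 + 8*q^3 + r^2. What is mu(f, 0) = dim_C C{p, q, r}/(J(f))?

7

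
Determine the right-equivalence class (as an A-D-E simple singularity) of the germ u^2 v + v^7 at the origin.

The Hessian of f at 0 has rank 0. Corank 2; j^3 = u^2*v has shape L^2 M (L != M), so D-series; mu = 8 gives D_8.

D8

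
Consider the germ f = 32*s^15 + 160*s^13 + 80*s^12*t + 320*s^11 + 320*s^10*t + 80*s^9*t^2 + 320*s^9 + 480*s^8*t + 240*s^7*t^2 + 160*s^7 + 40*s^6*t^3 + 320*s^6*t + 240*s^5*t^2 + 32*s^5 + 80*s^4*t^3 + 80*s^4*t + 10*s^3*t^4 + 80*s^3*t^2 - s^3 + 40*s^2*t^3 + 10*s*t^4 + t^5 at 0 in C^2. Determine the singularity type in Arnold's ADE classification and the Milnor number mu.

Type E_8, Milnor number mu = 8.

The Hessian of f at 0 has rank 0. Corank 2; j^3 = -s^3 is a perfect cube, so E-series; the 5-jet and mu = 8 give E_8.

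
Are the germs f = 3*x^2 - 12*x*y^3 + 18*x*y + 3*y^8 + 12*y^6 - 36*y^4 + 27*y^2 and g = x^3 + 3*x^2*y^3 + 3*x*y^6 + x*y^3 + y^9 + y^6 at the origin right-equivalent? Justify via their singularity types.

No.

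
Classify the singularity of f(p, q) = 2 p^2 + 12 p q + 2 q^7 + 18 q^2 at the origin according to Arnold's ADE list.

The Hessian of f at 0 has rank 1. Corank 1: A-series; mu = 6 gives A_6.

A_6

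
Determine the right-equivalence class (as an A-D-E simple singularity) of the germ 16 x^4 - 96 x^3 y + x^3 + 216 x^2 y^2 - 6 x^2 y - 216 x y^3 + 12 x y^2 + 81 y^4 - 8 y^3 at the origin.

E_{6}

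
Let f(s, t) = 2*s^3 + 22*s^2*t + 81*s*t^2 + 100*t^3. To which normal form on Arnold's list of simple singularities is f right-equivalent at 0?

The Hessian of f at 0 has rank 0. Corank 2; j^3 = (s + 4*t)*(2*s^2 + 14*s*t + 25*t^2) splits into three distinct lines over C (the quadratic factor has nonzero discriminant), so D_4.

D_4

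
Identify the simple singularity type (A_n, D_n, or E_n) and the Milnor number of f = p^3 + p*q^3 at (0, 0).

Type E_7, Milnor number mu = 7.

The Hessian of f at 0 is [[0, 0], [0, 0]] with rank 0, so corank 2. A Groebner basis of the Jacobian ideal J(f) in C{p,q} is {p^3, p*q^2, 3*p^2 + q^3}; counting standard monomials gives mu = 7. Corank 2; j^3 = p^3 is a perfect cube, so E-series; the 4-jet and mu = 7 give E_7.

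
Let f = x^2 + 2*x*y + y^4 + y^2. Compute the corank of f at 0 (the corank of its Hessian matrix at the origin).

Hessian at 0 has rank 1.

1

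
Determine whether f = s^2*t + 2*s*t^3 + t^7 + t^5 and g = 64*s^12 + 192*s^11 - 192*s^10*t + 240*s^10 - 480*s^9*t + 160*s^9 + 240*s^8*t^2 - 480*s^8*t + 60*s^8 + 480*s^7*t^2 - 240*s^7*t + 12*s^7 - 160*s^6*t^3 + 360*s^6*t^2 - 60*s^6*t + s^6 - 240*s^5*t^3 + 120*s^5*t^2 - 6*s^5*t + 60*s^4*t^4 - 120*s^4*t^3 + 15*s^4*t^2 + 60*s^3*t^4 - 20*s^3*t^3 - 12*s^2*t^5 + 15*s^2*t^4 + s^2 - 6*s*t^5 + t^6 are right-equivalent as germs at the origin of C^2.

The Hessian of f at 0 is [[0, 0], [0, 0]] with rank 0, so corank 2. A Groebner basis of the Jacobian ideal J(f) in C{s,t} is {s^2*t^2 + s^2/7 + s*t^2/7, s^3 - s^2/7 - s*t^2/7, s*t + t^3}; counting standard monomials gives mu = 8. Corank 2; j^3 = s^2*t has shape L^2 M (L != M), so D-series; mu = 8 gives D_8. The Hessian of g at 0 is [[2, 0], [0, 0]] with rank 1, so corank 1. A Groebner basis of the Jacobian ideal J(g) in C{s,t} is {t^5, s}; counting standard monomials gives mu = 5. Corank 1: A-series; mu = 5 gives A_5. f is D_8 but g is A_5, hence not right-equivalent.

No.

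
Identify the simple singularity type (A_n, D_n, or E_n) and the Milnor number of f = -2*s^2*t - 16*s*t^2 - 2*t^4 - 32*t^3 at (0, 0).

Type D_5, Milnor number mu = 5.

The Hessian of f at 0 is [[0, 0], [0, 0]] with rank 0, so corank 2. A Groebner basis of the Jacobian ideal J(f) in C{s,t} is {s^3 - 16*s^2 + 256*t^2, s^2/4 + t^3 - 4*t^2, s*t + 4*t^2}; counting standard monomials gives mu = 5. Corank 2; j^3 = -2*t*(s + 4*t)^2 has shape L^2 M (L != M), so D-series; mu = 5 gives D_5.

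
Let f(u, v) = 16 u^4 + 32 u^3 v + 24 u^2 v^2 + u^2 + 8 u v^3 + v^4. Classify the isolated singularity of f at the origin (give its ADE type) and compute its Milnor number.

The Hessian of f at 0 is [[2, 0], [0, 0]] with rank 1, so corank 1. A Groebner basis of the Jacobian ideal J(f) in C{u,v} is {v^3, u}; counting standard monomials gives mu = 3. Corank 1: A-series; mu = 3 gives A_3.

Type A_3, Milnor number mu = 3.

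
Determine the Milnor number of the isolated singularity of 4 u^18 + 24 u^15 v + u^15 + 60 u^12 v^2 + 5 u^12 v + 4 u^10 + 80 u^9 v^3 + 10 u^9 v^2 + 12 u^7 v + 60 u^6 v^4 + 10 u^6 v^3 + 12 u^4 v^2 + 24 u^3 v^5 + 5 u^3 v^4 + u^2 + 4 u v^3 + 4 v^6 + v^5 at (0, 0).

The Hessian of f at 0 has rank 1. Corank 1: A-series; mu = 4 gives A_4.

4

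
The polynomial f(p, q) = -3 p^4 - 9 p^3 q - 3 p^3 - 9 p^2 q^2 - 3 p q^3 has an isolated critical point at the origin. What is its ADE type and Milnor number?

Type E_{7}, Milnor number mu = 7.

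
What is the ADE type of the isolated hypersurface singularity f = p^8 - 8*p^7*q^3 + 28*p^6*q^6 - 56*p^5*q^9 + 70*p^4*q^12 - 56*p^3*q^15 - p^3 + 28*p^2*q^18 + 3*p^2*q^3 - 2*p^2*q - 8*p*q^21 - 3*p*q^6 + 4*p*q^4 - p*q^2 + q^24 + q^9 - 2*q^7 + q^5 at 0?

The Hessian of f at 0 has rank 0. Corank 2; j^3 = -p*(p + q)^2 has shape L^2 M (L != M), so D-series; mu = 9 gives D_9.

D9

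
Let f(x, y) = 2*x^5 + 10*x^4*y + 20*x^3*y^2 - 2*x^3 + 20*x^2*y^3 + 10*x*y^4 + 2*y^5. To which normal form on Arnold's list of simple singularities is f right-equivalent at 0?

E_8

The Hessian of f at 0 is [[0, 0], [0, 0]] with rank 0, so corank 2. A Groebner basis of the Jacobian ideal J(f) in C{x,y} is {y^5, x*y^3 + y^4/4, x^2}; counting standard monomials gives mu = 8. Corank 2; j^3 = -2*x^3 is a perfect cube, so E-series; the 5-jet and mu = 8 give E_8.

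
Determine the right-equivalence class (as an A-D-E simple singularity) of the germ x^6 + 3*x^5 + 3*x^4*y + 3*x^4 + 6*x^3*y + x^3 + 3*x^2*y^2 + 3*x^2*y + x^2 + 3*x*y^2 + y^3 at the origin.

The Hessian of f at 0 is [[2, 0], [0, 0]] with rank 1, so corank 1. A Groebner basis of the Jacobian ideal J(f) in C{x,y} is {y^2, x}; counting standard monomials gives mu = 2. Corank 1: A-series; mu = 2 gives A_2.

A2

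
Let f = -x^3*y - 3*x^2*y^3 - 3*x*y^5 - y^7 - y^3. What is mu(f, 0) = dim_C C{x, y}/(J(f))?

The Hessian of f at 0 has rank 0. Corank 2; j^3 = -y^3 is a perfect cube, so E-series; the 4-jet and mu = 7 give E_7.

7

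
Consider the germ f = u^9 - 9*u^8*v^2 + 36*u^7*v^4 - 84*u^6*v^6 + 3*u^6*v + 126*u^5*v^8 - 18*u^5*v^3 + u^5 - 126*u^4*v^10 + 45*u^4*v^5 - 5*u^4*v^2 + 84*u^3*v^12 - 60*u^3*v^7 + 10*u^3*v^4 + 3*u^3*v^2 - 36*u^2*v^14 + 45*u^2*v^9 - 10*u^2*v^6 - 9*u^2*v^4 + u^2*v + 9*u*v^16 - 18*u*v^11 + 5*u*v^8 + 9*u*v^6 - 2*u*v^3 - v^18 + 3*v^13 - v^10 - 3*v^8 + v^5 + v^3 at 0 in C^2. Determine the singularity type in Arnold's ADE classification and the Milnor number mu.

Type D_{4}, Milnor number mu = 4.

The Hessian of f at 0 has rank 0. Corank 2; j^3 = v*(u^2 + v^2) splits into three distinct lines over C (the quadratic factor has nonzero discriminant), so D_4.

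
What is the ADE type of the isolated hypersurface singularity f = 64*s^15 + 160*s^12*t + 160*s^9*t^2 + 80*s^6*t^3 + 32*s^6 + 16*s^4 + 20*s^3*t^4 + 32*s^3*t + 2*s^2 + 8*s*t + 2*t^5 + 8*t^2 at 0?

A_4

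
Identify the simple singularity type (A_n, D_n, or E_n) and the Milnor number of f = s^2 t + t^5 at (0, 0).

Type D_6, Milnor number mu = 6.

The Hessian of f at 0 has rank 0. Corank 2; j^3 = s^2*t has shape L^2 M (L != M), so D-series; mu = 6 gives D_6.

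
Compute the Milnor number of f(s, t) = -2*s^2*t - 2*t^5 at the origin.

6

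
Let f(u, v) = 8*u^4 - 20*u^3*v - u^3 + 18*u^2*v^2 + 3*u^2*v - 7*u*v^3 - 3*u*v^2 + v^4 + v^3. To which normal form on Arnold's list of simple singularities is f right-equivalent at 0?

E_{7}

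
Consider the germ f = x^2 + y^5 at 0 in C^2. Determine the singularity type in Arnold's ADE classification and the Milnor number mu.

The Hessian of f at 0 has rank 1. Corank 1: A-series; mu = 4 gives A_4.

Type A_{4}, Milnor number mu = 4.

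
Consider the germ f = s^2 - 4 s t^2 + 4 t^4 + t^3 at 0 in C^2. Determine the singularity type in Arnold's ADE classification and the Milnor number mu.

Type A2, Milnor number mu = 2.

The Hessian of f at 0 has rank 1. Corank 1: A-series; mu = 2 gives A_2.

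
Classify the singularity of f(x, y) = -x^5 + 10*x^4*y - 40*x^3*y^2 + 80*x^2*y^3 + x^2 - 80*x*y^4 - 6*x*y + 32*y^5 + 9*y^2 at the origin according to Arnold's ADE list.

A4

The Hessian of f at 0 has rank 1. Corank 1: A-series; mu = 4 gives A_4.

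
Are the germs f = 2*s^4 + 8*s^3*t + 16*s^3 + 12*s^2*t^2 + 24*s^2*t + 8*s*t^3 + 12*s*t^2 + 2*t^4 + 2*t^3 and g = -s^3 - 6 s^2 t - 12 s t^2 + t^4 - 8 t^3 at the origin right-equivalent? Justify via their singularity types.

Yes.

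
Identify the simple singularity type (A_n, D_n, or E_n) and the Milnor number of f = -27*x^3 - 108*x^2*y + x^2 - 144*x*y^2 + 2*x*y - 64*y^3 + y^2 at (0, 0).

The Hessian of f at 0 is [[2, 2], [2, 2]] with rank 1, so corank 1. A Groebner basis of the Jacobian ideal J(f) in C{x,y} is {y^2, x + y}; counting standard monomials gives mu = 2. Corank 1: A-series; mu = 2 gives A_2.

Type A_2, Milnor number mu = 2.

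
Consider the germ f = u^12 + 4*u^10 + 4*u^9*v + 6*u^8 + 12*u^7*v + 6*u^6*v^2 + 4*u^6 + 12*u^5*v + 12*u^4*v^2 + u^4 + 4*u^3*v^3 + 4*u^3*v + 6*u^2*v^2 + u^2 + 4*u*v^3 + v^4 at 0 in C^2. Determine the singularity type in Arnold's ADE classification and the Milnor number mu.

The Hessian of f at 0 is [[2, 0], [0, 0]] with rank 1, so corank 1. A Groebner basis of the Jacobian ideal J(f) in C{u,v} is {v^3, u}; counting standard monomials gives mu = 3. Corank 1: A-series; mu = 3 gives A_3.

Type A3, Milnor number mu = 3.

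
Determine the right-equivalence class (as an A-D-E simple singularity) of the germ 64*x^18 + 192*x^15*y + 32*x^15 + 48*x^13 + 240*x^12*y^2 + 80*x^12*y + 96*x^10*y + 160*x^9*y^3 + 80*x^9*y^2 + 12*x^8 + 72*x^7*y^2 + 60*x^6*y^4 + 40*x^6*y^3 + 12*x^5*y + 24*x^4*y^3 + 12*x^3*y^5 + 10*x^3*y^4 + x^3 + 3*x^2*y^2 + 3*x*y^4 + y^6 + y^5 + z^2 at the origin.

E8

The Hessian of f at 0 has rank 1. Corank 2; j^3 = x^3 is a perfect cube, so E-series; the 5-jet and mu = 8 give E_8.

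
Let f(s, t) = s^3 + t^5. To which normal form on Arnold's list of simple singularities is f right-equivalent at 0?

The Hessian of f at 0 has rank 0. Corank 2; j^3 = s^3 is a perfect cube, so E-series; the 5-jet and mu = 8 give E_8.

E_{8}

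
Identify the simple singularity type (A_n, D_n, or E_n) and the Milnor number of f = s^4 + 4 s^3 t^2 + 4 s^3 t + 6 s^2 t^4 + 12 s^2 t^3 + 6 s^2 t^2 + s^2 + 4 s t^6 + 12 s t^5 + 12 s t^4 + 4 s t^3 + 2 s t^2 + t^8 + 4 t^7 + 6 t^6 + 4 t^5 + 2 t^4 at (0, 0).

Type A_3, Milnor number mu = 3.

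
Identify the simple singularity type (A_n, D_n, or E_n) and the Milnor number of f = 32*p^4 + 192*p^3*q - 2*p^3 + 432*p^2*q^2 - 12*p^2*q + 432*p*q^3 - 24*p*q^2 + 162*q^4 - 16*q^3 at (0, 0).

Type E_{6}, Milnor number mu = 6.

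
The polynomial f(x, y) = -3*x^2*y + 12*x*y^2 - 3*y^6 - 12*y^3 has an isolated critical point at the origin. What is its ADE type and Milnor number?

Type D_7, Milnor number mu = 7.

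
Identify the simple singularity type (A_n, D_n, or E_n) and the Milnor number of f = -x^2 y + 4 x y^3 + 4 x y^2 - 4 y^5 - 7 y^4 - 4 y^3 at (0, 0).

Type D_{5}, Milnor number mu = 5.

The Hessian of f at 0 is [[0, 0], [0, 0]] with rank 0, so corank 2. A Groebner basis of the Jacobian ideal J(f) in C{x,y} is {x*y^2 - x*y + 2*y^2, -x*y/2 + y^3 + y^2, x^2 - 6*x*y + 8*y^2}; counting standard monomials gives mu = 5. Corank 2; j^3 = -y*(x - 2*y)^2 has shape L^2 M (L != M), so D-series; mu = 5 gives D_5.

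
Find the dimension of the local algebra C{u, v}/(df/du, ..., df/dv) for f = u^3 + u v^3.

The Hessian of f at 0 is [[0, 0], [0, 0]] with rank 0, so corank 2. A Groebner basis of the Jacobian ideal J(f) in C{u,v} is {u^3, u*v^2, 3*u^2 + v^3}; counting standard monomials gives mu = 7. Corank 2; j^3 = u^3 is a perfect cube, so E-series; the 4-jet and mu = 7 give E_7.

7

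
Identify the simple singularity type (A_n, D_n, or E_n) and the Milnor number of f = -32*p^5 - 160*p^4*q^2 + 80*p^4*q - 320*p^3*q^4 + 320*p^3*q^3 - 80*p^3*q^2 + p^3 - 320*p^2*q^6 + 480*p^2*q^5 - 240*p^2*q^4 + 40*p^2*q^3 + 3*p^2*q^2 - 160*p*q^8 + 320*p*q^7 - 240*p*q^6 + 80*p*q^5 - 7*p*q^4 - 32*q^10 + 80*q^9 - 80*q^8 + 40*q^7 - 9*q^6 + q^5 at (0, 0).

The Hessian of f at 0 has rank 0. Corank 2; j^3 = p^3 is a perfect cube, so E-series; the 5-jet and mu = 8 give E_8.

Type E_{8}, Milnor number mu = 8.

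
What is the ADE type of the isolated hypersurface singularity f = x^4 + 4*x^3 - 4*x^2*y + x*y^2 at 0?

The Hessian of f at 0 is [[0, 0], [0, 0]] with rank 0, so corank 2. A Groebner basis of the Jacobian ideal J(f) in C{x,y} is {x*y^2 - 2*x*y + y^2, -4*x*y + y^3 + 2*y^2, x^2 - x*y/2}; counting standard monomials gives mu = 5. Corank 2; j^3 = x*(2*x - y)^2 has shape L^2 M (L != M), so D-series; mu = 5 gives D_5.

D_5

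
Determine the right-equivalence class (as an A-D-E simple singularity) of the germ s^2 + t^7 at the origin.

The Hessian of f at 0 has rank 1. Corank 1: A-series; mu = 6 gives A_6.

A_{6}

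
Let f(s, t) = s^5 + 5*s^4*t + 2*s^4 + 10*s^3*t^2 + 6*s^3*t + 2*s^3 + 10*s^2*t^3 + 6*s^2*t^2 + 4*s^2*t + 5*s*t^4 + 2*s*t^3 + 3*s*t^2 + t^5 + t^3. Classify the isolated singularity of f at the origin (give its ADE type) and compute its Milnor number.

The Hessian of f at 0 is [[0, 0], [0, 0]] with rank 0, so corank 2. A Groebner basis of the Jacobian ideal J(f) in C{s,t} is {t^3, s^2 - 3*t^2/2, s*t + 3*t^2/2}; counting standard monomials gives mu = 4. Corank 2; j^3 = (s + t)*(2*s^2 + 2*s*t + t^2) splits into three distinct lines over C (the quadratic factor has nonzero discriminant), so D_4.

Type D_4, Milnor number mu = 4.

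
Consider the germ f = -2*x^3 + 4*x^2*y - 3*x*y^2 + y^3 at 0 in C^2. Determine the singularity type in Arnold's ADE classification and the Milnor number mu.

Type D_{4}, Milnor number mu = 4.

The Hessian of f at 0 is [[0, 0], [0, 0]] with rank 0, so corank 2. A Groebner basis of the Jacobian ideal J(f) in C{x,y} is {y^3, x^2 - 3*y^2/2, x*y - 3*y^2/2}; counting standard monomials gives mu = 4. Corank 2; j^3 = -(x - y)*(2*x^2 - 2*x*y + y^2) splits into three distinct lines over C (the quadratic factor has nonzero discriminant), so D_4.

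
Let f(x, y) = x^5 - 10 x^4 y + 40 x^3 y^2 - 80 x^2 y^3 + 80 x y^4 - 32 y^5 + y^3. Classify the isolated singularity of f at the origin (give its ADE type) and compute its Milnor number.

The Hessian of f at 0 has rank 0. Corank 2; j^3 = y^3 is a perfect cube, so E-series; the 5-jet and mu = 8 give E_8.

Type E8, Milnor number mu = 8.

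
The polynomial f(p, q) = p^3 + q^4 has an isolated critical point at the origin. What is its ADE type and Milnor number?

Type E_{6}, Milnor number mu = 6.

The Hessian of f at 0 is [[0, 0], [0, 0]] with rank 0, so corank 2. A Groebner basis of the Jacobian ideal J(f) in C{p,q} is {q^3, p^2}; counting standard monomials gives mu = 6. Corank 2; j^3 = p^3 is a perfect cube, so E-series; the 4-jet and mu = 6 give E_6.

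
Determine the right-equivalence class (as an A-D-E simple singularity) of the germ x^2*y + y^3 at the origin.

D4

The Hessian of f at 0 is [[0, 0], [0, 0]] with rank 0, so corank 2. A Groebner basis of the Jacobian ideal J(f) in C{x,y} is {y^3, x^2 + 3*y^2, x*y}; counting standard monomials gives mu = 4. Corank 2; j^3 = y*(x^2 + y^2) splits into three distinct lines over C (the quadratic factor has nonzero discriminant), so D_4.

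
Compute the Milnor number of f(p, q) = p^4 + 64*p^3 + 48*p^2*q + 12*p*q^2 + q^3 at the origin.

The Hessian of f at 0 is [[0, 0], [0, 0]] with rank 0, so corank 2. A Groebner basis of the Jacobian ideal J(f) in C{p,q} is {q^4, p*q^2 + q^3/6, p^2 + p*q/2 + q^2/16}; counting standard monomials gives mu = 6. Corank 2; j^3 = (4*p + q)^3 is a perfect cube, so E-series; the 4-jet and mu = 6 give E_6.

6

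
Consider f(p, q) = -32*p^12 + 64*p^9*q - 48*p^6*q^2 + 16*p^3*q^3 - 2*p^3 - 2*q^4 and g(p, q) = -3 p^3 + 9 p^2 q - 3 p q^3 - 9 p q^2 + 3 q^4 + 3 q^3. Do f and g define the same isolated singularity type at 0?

No.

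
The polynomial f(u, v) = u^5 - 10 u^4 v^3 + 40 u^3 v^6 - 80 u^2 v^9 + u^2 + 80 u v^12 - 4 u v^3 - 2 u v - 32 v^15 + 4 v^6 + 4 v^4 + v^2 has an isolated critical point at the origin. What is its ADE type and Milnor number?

Type A4, Milnor number mu = 4.

The Hessian of f at 0 has rank 1. Corank 1: A-series; mu = 4 gives A_4.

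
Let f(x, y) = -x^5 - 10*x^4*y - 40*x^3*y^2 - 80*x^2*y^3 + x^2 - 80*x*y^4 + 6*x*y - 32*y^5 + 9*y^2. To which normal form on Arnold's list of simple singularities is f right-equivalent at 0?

The Hessian of f at 0 is [[2, 6], [6, 18]] with rank 1, so corank 1. A Groebner basis of the Jacobian ideal J(f) in C{x,y} is {y^4, x + 3*y}; counting standard monomials gives mu = 4. Corank 1: A-series; mu = 4 gives A_4.

A_{4}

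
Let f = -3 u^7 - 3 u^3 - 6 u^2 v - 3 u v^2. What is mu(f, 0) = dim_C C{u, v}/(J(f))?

8

The Hessian of f at 0 has rank 0. Corank 2; j^3 = -3*u*(u + v)^2 has shape L^2 M (L != M), so D-series; mu = 8 gives D_8.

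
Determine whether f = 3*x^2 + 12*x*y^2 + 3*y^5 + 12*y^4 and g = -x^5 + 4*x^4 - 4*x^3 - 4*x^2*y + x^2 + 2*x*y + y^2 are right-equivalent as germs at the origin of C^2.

Yes.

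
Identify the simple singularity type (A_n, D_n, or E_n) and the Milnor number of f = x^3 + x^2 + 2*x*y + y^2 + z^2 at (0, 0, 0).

Type A2, Milnor number mu = 2.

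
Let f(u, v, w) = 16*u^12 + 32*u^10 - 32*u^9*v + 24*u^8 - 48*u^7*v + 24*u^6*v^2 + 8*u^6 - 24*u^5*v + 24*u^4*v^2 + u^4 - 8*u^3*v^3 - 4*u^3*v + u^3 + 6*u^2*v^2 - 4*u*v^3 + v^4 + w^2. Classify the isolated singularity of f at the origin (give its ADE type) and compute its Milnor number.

The Hessian of f at 0 is [[0, 0, 0], [0, 0, 0], [0, 0, 2]] with rank 1, so corank 2. A Groebner basis of the Jacobian ideal J(f) in C{u,v,w} is {v^4, u*v^2 - v^3/3, u^2, w}; counting standard monomials gives mu = 6. Corank 2; j^3 = u^3 is a perfect cube, so E-series; the 4-jet and mu = 6 give E_6.

Type E_6, Milnor number mu = 6.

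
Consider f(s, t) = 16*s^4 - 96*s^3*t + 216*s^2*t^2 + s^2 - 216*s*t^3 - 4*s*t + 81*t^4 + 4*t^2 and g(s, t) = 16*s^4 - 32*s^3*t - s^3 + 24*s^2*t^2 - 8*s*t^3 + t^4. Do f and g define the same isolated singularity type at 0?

No.

The Hessian of f at 0 is [[2, -4], [-4, 8]] with rank 1, so corank 1. A Groebner basis of the Jacobian ideal J(f) in C{s,t} is {t^3, s - 2*t}; counting standard monomials gives mu = 3. Corank 1: A-series; mu = 3 gives A_3. The Hessian of g at 0 is [[0, 0], [0, 0]] with rank 0, so corank 2. A Groebner basis of the Jacobian ideal J(g) in C{s,t} is {t^4, s*t^2 - t^3/6, s^2}; counting standard monomials gives mu = 6. Corank 2; j^3 = -s^3 is a perfect cube, so E-series; the 4-jet and mu = 6 give E_6. f is A_3 but g is E_6, hence not right-equivalent.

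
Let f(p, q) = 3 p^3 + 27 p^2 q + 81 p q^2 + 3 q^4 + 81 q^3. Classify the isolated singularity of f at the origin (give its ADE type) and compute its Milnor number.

Type E_{6}, Milnor number mu = 6.

The Hessian of f at 0 has rank 0. Corank 2; j^3 = 3*(p + 3*q)^3 is a perfect cube, so E-series; the 4-jet and mu = 6 give E_6.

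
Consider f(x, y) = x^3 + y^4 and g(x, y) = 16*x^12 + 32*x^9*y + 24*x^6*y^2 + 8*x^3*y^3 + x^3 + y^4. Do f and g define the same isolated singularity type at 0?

The Hessian of f at 0 has rank 0. Corank 2; j^3 = x^3 is a perfect cube, so E-series; the 4-jet and mu = 6 give E_6. The Hessian of g at 0 has rank 0. Corank 2; j^3 = x^3 is a perfect cube, so E-series; the 4-jet and mu = 6 give E_6. Both have type E_6, hence right-equivalent.

Yes.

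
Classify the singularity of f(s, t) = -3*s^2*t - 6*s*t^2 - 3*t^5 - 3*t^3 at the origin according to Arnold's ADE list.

D_{6}

The Hessian of f at 0 is [[0, 0], [0, 0]] with rank 0, so corank 2. A Groebner basis of the Jacobian ideal J(f) in C{s,t} is {s^2/5 + t^4 - t^2/5, s^3 + t^3, s*t + t^2}; counting standard monomials gives mu = 6. Corank 2; j^3 = -3*t*(s + t)^2 has shape L^2 M (L != M), so D-series; mu = 6 gives D_6.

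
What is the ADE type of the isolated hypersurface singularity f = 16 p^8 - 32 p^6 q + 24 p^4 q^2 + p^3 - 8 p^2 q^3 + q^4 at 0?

E_{6}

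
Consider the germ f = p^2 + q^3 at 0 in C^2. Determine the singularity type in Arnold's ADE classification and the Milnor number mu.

Type A_2, Milnor number mu = 2.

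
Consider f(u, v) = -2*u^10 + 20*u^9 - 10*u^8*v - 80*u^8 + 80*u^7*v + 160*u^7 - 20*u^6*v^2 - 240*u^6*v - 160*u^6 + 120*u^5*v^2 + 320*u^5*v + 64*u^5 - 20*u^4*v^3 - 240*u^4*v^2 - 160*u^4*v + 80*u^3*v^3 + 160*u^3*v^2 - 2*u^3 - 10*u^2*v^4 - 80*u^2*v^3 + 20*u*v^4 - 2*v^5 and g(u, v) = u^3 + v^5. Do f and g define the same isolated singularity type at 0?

Yes.

The Hessian of f at 0 is [[0, 0], [0, 0]] with rank 0, so corank 2. A Groebner basis of the Jacobian ideal J(f) in C{u,v} is {v^5, u*v^3 - v^4/8, u^2}; counting standard monomials gives mu = 8. Corank 2; j^3 = -2*u^3 is a perfect cube, so E-series; the 5-jet and mu = 8 give E_8. The Hessian of g at 0 is [[0, 0], [0, 0]] with rank 0, so corank 2. A Groebner basis of the Jacobian ideal J(g) in C{u,v} is {v^4, u^2}; counting standard monomials gives mu = 8. Corank 2; j^3 = u^3 is a perfect cube, so E-series; the 5-jet and mu = 8 give E_8. Both have type E_8, hence right-equivalent.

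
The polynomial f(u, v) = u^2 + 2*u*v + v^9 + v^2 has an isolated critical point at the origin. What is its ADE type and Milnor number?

Type A_8, Milnor number mu = 8.

The Hessian of f at 0 has rank 1. Corank 1: A-series; mu = 8 gives A_8.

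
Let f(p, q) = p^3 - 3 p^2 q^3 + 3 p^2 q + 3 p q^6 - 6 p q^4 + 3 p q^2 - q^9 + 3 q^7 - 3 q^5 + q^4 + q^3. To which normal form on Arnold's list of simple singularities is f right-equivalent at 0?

The Hessian of f at 0 is [[0, 0], [0, 0]] with rank 0, so corank 2. A Groebner basis of the Jacobian ideal J(f) in C{p,q} is {q^3, p^2 + 2*p*q + q^2}; counting standard monomials gives mu = 6. Corank 2; j^3 = (p + q)^3 is a perfect cube, so E-series; the 4-jet and mu = 6 give E_6.

E_6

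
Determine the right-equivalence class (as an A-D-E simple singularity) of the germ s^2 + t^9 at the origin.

The Hessian of f at 0 is [[2, 0], [0, 0]] with rank 1, so corank 1. A Groebner basis of the Jacobian ideal J(f) in C{s,t} is {t^8, s}; counting standard monomials gives mu = 8. Corank 1: A-series; mu = 8 gives A_8.

A_8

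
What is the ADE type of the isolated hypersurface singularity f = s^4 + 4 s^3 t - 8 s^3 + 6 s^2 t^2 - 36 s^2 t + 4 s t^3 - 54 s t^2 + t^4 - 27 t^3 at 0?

The Hessian of f at 0 is [[0, 0], [0, 0]] with rank 0, so corank 2. A Groebner basis of the Jacobian ideal J(f) in C{s,t} is {t^4, s*t^2 + 4*t^3/3, s^2 + 3*s*t + 9*t^2/4}; counting standard monomials gives mu = 6. Corank 2; j^3 = -(2*s + 3*t)^3 is a perfect cube, so E-series; the 4-jet and mu = 6 give E_6.

E_{6}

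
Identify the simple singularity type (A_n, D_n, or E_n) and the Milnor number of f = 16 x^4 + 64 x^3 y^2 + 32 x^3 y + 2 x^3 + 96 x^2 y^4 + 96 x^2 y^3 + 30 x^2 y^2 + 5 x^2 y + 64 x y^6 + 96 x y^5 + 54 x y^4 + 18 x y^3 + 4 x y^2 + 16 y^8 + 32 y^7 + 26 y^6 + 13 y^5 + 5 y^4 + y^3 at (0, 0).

Type D_5, Milnor number mu = 5.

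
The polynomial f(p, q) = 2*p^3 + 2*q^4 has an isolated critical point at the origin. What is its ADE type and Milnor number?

The Hessian of f at 0 has rank 0. Corank 2; j^3 = 2*p^3 is a perfect cube, so E-series; the 4-jet and mu = 6 give E_6.

Type E6, Milnor number mu = 6.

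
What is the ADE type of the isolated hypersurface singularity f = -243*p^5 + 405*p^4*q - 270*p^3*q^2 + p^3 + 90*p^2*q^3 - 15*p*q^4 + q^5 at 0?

The Hessian of f at 0 has rank 0. Corank 2; j^3 = p^3 is a perfect cube, so E-series; the 5-jet and mu = 8 give E_8.

E8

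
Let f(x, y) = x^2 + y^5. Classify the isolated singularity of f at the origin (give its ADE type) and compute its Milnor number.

The Hessian of f at 0 has rank 1. Corank 1: A-series; mu = 4 gives A_4.

Type A_{4}, Milnor number mu = 4.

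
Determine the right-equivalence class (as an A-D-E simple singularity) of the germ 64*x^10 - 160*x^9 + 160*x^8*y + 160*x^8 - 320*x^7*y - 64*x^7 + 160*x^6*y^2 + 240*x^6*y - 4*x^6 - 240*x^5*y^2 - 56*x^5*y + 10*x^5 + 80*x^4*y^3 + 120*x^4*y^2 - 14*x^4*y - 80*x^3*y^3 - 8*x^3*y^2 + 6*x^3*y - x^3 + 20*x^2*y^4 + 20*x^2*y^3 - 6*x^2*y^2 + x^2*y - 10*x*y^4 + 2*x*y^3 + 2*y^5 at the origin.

D6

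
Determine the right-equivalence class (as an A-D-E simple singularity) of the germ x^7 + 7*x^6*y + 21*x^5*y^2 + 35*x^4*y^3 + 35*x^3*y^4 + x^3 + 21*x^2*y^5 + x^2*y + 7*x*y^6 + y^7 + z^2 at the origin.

D_{8}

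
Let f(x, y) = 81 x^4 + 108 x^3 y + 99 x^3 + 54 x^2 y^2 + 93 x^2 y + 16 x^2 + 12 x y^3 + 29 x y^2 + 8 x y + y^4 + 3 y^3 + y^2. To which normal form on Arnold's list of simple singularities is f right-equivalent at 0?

The Hessian of f at 0 is [[32, 8], [8, 2]] with rank 1, so corank 1. A Groebner basis of the Jacobian ideal J(f) in C{x,y} is {y^2, x + y/4}; counting standard monomials gives mu = 2. Corank 1: A-series; mu = 2 gives A_2.

A2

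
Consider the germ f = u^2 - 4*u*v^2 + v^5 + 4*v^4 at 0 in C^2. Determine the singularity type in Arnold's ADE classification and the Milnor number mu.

Type A_4, Milnor number mu = 4.

The Hessian of f at 0 has rank 1. Corank 1: A-series; mu = 4 gives A_4.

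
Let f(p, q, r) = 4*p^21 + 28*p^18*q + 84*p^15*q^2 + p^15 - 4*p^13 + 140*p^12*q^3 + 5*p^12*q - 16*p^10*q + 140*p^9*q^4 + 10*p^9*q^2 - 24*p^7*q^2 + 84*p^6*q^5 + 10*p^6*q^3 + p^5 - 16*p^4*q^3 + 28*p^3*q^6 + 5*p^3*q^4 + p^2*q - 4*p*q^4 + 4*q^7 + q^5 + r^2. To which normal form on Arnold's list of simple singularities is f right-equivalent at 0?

D_6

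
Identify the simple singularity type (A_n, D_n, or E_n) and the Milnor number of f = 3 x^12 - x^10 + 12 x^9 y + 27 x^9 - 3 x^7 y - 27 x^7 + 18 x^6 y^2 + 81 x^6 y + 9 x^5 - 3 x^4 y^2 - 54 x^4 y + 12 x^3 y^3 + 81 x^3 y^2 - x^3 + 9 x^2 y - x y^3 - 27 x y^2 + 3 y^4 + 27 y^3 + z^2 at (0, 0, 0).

Type E_{7}, Milnor number mu = 7.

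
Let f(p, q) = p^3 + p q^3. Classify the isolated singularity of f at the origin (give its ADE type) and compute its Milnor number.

The Hessian of f at 0 has rank 0. Corank 2; j^3 = p^3 is a perfect cube, so E-series; the 4-jet and mu = 7 give E_7.

Type E_{7}, Milnor number mu = 7.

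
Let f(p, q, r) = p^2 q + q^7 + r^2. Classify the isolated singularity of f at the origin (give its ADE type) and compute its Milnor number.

The Hessian of f at 0 is [[0, 0, 0], [0, 0, 0], [0, 0, 2]] with rank 1, so corank 2. A Groebner basis of the Jacobian ideal J(f) in C{p,q,r} is {p^2/7 + q^6, p^3, p*q, r}; counting standard monomials gives mu = 8. Corank 2; j^3 = p^2*q has shape L^2 M (L != M), so D-series; mu = 8 gives D_8.

Type D_8, Milnor number mu = 8.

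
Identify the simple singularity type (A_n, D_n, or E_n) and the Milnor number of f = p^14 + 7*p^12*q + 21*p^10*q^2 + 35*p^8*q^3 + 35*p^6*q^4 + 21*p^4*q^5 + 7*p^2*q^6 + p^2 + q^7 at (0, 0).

Type A_{6}, Milnor number mu = 6.

The Hessian of f at 0 has rank 1. Corank 1: A-series; mu = 6 gives A_6.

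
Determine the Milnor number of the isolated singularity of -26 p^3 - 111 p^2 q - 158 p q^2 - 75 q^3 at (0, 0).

4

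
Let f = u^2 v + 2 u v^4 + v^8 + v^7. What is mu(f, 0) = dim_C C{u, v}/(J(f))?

9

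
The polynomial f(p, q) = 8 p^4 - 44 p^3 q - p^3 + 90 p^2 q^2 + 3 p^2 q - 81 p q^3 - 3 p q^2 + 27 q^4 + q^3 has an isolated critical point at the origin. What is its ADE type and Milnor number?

Type E7, Milnor number mu = 7.

The Hessian of f at 0 is [[0, 0], [0, 0]] with rank 0, so corank 2. A Groebner basis of the Jacobian ideal J(f) in C{p,q} is {3*p^2/4 - 3*p*q/2 + q^4 + q^3/4 + 3*q^2/4, p^3 - 15*p^2/4 + 15*p*q/2 - 9*q^3/4 - 15*q^2/4, p^2*q - 9*p^2/4 + 9*p*q/2 - 7*q^3/4 - 9*q^2/4, -p^2 + p*q^2 + 2*p*q - 4*q^3/3 - q^2}; counting standard monomials gives mu = 7. Corank 2; j^3 = -(p - q)^3 is a perfect cube, so E-series; the 4-jet and mu = 7 give E_7.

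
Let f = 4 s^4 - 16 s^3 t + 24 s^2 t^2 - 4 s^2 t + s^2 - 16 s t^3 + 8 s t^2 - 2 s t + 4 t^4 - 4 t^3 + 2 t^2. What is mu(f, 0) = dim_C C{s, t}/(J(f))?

1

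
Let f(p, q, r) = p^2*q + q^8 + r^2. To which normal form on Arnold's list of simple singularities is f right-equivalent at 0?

The Hessian of f at 0 is [[0, 0, 0], [0, 0, 0], [0, 0, 2]] with rank 1, so corank 2. A Groebner basis of the Jacobian ideal J(f) in C{p,q,r} is {p^2/8 + q^7, p^3, p*q, r}; counting standard monomials gives mu = 9. Corank 2; j^3 = p^2*q has shape L^2 M (L != M), so D-series; mu = 9 gives D_9.

D_{9}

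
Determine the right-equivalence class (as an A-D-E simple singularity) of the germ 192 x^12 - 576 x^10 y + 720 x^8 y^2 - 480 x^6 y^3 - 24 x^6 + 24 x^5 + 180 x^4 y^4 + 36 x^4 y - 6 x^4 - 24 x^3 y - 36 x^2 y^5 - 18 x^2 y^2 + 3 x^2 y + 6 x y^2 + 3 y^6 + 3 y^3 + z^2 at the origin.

The Hessian of f at 0 is [[0, 0, 0], [0, 0, 0], [0, 0, 2]] with rank 1, so corank 2. A Groebner basis of the Jacobian ideal J(f) in C{x,y,z} is {5*x^2/18 + 59*x*y/72 + y^4 - 19*y^3/36 + 13*y^2/24, x^3 - x^2/3 - x*y/12 - y^3/6 + y^2/4, x^2*y - x*y/2 - y^2/2, x^2/9 + x*y^2 + 19*x*y/36 + 7*y^3/18 + 5*y^2/12, z}; counting standard monomials gives mu = 7. Corank 2; j^3 = 3*y*(x + y)^2 has shape L^2 M (L != M), so D-series; mu = 7 gives D_7.

D_7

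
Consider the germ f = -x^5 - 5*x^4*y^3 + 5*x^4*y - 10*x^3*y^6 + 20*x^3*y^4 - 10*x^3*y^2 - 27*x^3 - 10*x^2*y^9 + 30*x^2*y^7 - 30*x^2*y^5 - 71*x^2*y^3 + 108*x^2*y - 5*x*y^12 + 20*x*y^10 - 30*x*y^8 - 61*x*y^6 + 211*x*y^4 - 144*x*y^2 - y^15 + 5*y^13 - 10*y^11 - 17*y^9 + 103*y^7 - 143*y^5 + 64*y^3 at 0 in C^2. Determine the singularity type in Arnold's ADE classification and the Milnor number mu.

The Hessian of f at 0 has rank 0. Corank 2; j^3 = -(3*x - 4*y)^3 is a perfect cube, so E-series; the 5-jet and mu = 8 give E_8.

Type E_8, Milnor number mu = 8.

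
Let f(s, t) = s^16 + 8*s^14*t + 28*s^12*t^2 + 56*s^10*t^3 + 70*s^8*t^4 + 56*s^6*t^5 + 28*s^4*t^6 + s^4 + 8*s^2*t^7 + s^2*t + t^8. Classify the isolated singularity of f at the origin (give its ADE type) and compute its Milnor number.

Type D9, Milnor number mu = 9.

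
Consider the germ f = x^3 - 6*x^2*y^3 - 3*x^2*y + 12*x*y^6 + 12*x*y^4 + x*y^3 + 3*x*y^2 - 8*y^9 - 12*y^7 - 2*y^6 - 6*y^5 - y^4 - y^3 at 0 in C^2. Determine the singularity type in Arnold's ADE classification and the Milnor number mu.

The Hessian of f at 0 is [[0, 0], [0, 0]] with rank 0, so corank 2. A Groebner basis of the Jacobian ideal J(f) in C{x,y} is {x^3 - 3*x^2*y - 6*x^2 + 12*x*y - 6*y^2, 3*x^2 + x*y^2 - 6*x*y + 3*y^2, 3*x^2 - 6*x*y + y^3 + 3*y^2}; counting standard monomials gives mu = 7. Corank 2; j^3 = (x - y)^3 is a perfect cube, so E-series; the 4-jet and mu = 7 give E_7.

Type E_{7}, Milnor number mu = 7.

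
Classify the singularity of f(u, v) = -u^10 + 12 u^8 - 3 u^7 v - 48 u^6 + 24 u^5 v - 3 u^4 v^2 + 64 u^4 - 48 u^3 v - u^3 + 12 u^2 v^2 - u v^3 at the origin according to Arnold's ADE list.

E_7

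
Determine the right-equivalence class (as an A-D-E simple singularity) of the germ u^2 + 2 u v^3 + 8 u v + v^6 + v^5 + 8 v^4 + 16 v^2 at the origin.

The Hessian of f at 0 has rank 1. Corank 1: A-series; mu = 4 gives A_4.

A4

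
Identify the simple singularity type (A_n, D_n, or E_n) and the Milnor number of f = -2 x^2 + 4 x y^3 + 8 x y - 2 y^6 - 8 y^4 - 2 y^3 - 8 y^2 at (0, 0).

Type A_{2}, Milnor number mu = 2.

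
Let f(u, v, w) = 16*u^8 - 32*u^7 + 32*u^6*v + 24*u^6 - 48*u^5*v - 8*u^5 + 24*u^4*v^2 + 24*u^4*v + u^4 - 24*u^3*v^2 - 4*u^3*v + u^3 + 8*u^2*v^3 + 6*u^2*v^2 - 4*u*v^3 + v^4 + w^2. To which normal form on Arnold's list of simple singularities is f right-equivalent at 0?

E_{6}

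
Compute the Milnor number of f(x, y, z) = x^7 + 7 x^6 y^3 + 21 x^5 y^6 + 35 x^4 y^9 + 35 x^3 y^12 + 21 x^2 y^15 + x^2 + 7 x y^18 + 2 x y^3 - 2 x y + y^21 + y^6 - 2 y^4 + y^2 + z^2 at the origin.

6

The Hessian of f at 0 is [[2, -2, 0], [-2, 2, 0], [0, 0, 2]] with rank 2, so corank 1. A Groebner basis of the Jacobian ideal J(f) in C{x,y,z} is {x + y^3 - y, x^2 - 2*x*y + y^2, z}; counting standard monomials gives mu = 6. Corank 1: A-series; mu = 6 gives A_6.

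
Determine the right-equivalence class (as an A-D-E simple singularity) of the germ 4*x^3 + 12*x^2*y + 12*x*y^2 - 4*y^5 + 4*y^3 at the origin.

E8

The Hessian of f at 0 is [[0, 0], [0, 0]] with rank 0, so corank 2. A Groebner basis of the Jacobian ideal J(f) in C{x,y} is {y^4, x^2 + 2*x*y + y^2}; counting standard monomials gives mu = 8. Corank 2; j^3 = 4*(x + y)^3 is a perfect cube, so E-series; the 5-jet and mu = 8 give E_8.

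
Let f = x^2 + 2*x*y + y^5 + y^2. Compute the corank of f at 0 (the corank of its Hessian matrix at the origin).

Hessian at 0 has rank 1.

1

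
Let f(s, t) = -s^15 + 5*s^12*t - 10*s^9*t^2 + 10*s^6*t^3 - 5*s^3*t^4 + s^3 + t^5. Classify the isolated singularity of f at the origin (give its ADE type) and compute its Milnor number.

The Hessian of f at 0 is [[0, 0], [0, 0]] with rank 0, so corank 2. A Groebner basis of the Jacobian ideal J(f) in C{s,t} is {t^4, s^2}; counting standard monomials gives mu = 8. Corank 2; j^3 = s^3 is a perfect cube, so E-series; the 5-jet and mu = 8 give E_8.

Type E_8, Milnor number mu = 8.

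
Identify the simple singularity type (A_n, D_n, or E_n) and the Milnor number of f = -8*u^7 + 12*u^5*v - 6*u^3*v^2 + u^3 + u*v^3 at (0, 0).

The Hessian of f at 0 is [[0, 0], [0, 0]] with rank 0, so corank 2. A Groebner basis of the Jacobian ideal J(f) in C{u,v} is {u^3, u*v^2, 3*u^2 + v^3}; counting standard monomials gives mu = 7. Corank 2; j^3 = u^3 is a perfect cube, so E-series; the 4-jet and mu = 7 give E_7.

Type E_7, Milnor number mu = 7.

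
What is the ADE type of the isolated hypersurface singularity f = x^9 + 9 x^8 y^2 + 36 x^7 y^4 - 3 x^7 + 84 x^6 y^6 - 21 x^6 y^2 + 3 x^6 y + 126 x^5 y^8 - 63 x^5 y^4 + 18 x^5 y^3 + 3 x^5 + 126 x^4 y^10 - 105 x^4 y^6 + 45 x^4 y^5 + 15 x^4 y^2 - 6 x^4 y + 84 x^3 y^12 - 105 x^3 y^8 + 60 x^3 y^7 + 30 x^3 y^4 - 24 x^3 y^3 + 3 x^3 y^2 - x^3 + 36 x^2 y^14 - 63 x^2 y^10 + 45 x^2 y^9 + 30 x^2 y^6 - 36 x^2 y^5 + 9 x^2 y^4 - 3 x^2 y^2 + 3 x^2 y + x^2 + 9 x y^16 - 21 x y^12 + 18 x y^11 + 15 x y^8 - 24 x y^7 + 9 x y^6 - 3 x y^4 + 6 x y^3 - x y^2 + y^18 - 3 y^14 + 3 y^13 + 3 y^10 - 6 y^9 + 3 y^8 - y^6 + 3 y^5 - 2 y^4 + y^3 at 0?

The Hessian of f at 0 has rank 1. Corank 1: A-series; mu = 2 gives A_2.

A_{2}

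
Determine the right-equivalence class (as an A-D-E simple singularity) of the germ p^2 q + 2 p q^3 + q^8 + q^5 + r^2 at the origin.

The Hessian of f at 0 has rank 1. Corank 2; j^3 = p^2*q has shape L^2 M (L != M), so D-series; mu = 9 gives D_9.

D_9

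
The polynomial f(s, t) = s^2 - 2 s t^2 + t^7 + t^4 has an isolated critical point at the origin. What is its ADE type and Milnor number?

Type A_6, Milnor number mu = 6.

The Hessian of f at 0 is [[2, 0], [0, 0]] with rank 1, so corank 1. A Groebner basis of the Jacobian ideal J(f) in C{s,t} is {s^3, -s + t^2}; counting standard monomials gives mu = 6. Corank 1: A-series; mu = 6 gives A_6.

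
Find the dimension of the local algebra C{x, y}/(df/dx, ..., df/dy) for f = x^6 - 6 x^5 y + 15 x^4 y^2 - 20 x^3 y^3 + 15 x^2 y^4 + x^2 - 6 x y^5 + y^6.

5

The Hessian of f at 0 has rank 1. Corank 1: A-series; mu = 5 gives A_5.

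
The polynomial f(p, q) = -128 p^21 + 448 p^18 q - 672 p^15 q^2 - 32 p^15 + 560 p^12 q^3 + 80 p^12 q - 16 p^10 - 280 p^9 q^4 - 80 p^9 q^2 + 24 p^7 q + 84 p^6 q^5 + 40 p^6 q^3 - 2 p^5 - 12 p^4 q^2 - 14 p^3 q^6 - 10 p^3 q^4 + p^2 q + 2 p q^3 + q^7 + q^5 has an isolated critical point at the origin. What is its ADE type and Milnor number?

Type D_{8}, Milnor number mu = 8.

The Hessian of f at 0 has rank 0. Corank 2; j^3 = p^2*q has shape L^2 M (L != M), so D-series; mu = 8 gives D_8.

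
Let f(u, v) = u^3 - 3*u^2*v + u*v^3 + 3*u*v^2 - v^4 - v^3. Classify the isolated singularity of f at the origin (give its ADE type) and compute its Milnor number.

The Hessian of f at 0 is [[0, 0], [0, 0]] with rank 0, so corank 2. A Groebner basis of the Jacobian ideal J(f) in C{u,v} is {u^3 - 3*u^2*v - 6*u^2 + 12*u*v - 6*v^2, 3*u^2 + u*v^2 - 6*u*v + 3*v^2, 3*u^2 - 6*u*v + v^3 + 3*v^2}; counting standard monomials gives mu = 7. Corank 2; j^3 = (u - v)^3 is a perfect cube, so E-series; the 4-jet and mu = 7 give E_7.

Type E_{7}, Milnor number mu = 7.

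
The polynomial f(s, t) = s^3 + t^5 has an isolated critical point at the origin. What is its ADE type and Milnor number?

Type E_{8}, Milnor number mu = 8.

The Hessian of f at 0 has rank 0. Corank 2; j^3 = s^3 is a perfect cube, so E-series; the 5-jet and mu = 8 give E_8.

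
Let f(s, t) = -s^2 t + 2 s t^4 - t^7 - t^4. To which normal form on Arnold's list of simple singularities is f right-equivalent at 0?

The Hessian of f at 0 is [[0, 0], [0, 0]] with rank 0, so corank 2. A Groebner basis of the Jacobian ideal J(f) in C{s,t} is {s^3, s^2/4 + t^3, s*t}; counting standard monomials gives mu = 5. Corank 2; j^3 = -s^2*t has shape L^2 M (L != M), so D-series; mu = 5 gives D_5.

D5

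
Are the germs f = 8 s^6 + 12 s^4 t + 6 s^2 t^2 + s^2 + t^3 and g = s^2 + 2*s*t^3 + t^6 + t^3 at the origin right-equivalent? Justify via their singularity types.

Yes.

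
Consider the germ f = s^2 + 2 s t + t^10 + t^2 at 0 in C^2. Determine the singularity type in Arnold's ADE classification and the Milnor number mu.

Type A9, Milnor number mu = 9.

The Hessian of f at 0 is [[2, 2], [2, 2]] with rank 1, so corank 1. A Groebner basis of the Jacobian ideal J(f) in C{s,t} is {t^9, s + t}; counting standard monomials gives mu = 9. Corank 1: A-series; mu = 9 gives A_9.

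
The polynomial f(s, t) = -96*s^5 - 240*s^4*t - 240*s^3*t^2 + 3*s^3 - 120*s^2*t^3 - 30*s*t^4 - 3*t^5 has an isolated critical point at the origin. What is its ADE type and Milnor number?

The Hessian of f at 0 has rank 0. Corank 2; j^3 = 3*s^3 is a perfect cube, so E-series; the 5-jet and mu = 8 give E_8.

Type E_8, Milnor number mu = 8.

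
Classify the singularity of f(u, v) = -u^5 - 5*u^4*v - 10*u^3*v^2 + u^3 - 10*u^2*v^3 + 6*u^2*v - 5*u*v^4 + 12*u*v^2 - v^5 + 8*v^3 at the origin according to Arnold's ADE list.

The Hessian of f at 0 is [[0, 0], [0, 0]] with rank 0, so corank 2. A Groebner basis of the Jacobian ideal J(f) in C{u,v} is {v^5, u*v^3 + 7*v^4/4, u^2 + 4*u*v + 4*v^2}; counting standard monomials gives mu = 8. Corank 2; j^3 = (u + 2*v)^3 is a perfect cube, so E-series; the 5-jet and mu = 8 give E_8.

E_8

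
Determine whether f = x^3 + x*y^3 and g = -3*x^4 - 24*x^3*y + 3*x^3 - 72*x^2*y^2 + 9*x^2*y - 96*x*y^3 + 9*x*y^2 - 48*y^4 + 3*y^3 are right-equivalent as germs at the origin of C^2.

No.

The Hessian of f at 0 has rank 0. Corank 2; j^3 = x^3 is a perfect cube, so E-series; the 4-jet and mu = 7 give E_7. The Hessian of g at 0 has rank 0. Corank 2; j^3 = 3*(x + y)^3 is a perfect cube, so E-series; the 4-jet and mu = 6 give E_6. f is E_7 but g is E_6, hence not right-equivalent.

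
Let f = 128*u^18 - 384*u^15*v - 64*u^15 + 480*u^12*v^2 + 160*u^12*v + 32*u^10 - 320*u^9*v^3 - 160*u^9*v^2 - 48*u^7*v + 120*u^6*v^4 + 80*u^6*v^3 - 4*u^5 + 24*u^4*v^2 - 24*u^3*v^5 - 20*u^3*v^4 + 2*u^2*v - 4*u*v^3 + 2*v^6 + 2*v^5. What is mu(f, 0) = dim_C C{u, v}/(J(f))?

7

The Hessian of f at 0 has rank 0. Corank 2; j^3 = 2*u^2*v has shape L^2 M (L != M), so D-series; mu = 7 gives D_7.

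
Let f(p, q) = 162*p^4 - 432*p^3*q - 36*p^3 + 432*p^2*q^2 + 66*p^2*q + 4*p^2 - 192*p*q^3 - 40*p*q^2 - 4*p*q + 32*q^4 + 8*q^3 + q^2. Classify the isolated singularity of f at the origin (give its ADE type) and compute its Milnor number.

Type A3, Milnor number mu = 3.

The Hessian of f at 0 is [[8, -4], [-4, 2]] with rank 1, so corank 1. A Groebner basis of the Jacobian ideal J(f) in C{p,q} is {p^2 - 2*p + q, p*q - 4*p + 2*q, -8*p + q^2 + 4*q}; counting standard monomials gives mu = 3. Corank 1: A-series; mu = 3 gives A_3.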